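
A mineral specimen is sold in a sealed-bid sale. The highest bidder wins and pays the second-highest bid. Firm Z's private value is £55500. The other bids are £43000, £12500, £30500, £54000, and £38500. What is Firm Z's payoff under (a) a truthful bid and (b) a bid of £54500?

The highest competing bid is £54000.
Bidding truthfully at £55500: Firm Z has the top bid, wins, and pays the second-highest bid £54000. Payoff = £55500 − £54000 = £1500.
Bidding £54500: Firm Z has the top bid, wins, and pays the second-highest bid £54000. Payoff = £55500 − £54000 = £1500.
The bid only affects whether you win, not the price — here both bids land on the same side of the top rival bid, so the deviation is payoff-neutral.

Truthful: £1500; alternative: £1500.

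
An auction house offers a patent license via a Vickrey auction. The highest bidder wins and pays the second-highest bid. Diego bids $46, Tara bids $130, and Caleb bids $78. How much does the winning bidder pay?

$78

Ranking the bids: Tara $130, then Caleb $78, then Diego $46.
Tara has the highest bid, so Tara wins.
The second-highest bid is $78, so that is what Tara pays.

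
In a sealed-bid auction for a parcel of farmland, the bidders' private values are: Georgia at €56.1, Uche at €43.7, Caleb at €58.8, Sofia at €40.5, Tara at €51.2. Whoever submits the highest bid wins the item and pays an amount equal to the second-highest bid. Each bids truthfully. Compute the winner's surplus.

Ordered from highest: Caleb €58.8; Georgia €56.1; Tara €51.2; Uche €43.7; Sofia €40.5.
Caleb wins with the top bid and pays the second-highest, €56.1.
Surplus = €58.8 − €56.1 = €2.7.

€2.7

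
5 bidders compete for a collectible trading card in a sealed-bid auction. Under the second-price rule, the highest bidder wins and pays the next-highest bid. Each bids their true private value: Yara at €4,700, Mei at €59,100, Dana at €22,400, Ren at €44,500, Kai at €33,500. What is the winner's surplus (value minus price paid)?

Surplus = €14,600.

Ranking the bids: Mei €59,100, then Ren €44,500, then Kai €33,500, then Dana €22,400, then Yara €4,700.
Mei wins with the top bid and pays the second-highest, €44,500.
Surplus = €59,100 − €44,500 = €14,600.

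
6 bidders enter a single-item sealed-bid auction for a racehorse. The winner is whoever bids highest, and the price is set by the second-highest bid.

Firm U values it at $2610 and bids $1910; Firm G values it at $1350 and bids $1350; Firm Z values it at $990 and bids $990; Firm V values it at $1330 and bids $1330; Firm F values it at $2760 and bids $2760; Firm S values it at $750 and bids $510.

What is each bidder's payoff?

Firm U $0, Firm G $0, Firm Z $0, Firm V $0, Firm F $850, Firm S $0.

Bids in descending order: Firm F $2760 > Firm U $1910 > Firm G $1350 > Firm V $1330 > Firm Z $990 > Firm S $510.
Firm F has the top bid and wins; the price is the second-highest bid, $1910.
Firm F's payoff = $2760 − $1910 = $850. All other bidders lose, so their payoff is 0.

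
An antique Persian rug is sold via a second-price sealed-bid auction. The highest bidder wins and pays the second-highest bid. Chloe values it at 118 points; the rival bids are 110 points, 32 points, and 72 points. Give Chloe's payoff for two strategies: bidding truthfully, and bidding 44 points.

(a) 8 points  (b) 0 points

The highest competing bid is 110 points.
Bidding truthfully at 118 points: Chloe has the top bid, wins, and pays the second-highest bid 110 points. Payoff = 118 points − 110 points = 8 points.
Bidding 44 points: the top bid is 110 points (a rival), so Chloe loses. Payoff = 0 points.
Deviating from a truthful bid can only lose payoff in a second-price auction — never gain.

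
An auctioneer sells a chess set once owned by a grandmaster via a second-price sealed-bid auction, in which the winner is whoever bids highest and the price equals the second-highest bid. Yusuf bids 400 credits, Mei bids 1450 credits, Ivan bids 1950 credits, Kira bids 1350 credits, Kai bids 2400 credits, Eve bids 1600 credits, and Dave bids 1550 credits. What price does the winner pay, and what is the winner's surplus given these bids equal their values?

The winner pays 1950 credits for a surplus of 450 credits.

Bids in descending order: Kai 2400 credits > Ivan 1950 credits > Eve 1600 credits > Dave 1550 credits > Mei 1450 credits > Kira 1350 credits > Yusuf 400 credits.
Kai is the highest bidder, so Kai wins.
Under the second-price rule, the price is the second-highest bid: 1950 credits.
Surplus = 2400 credits − 1950 credits = 450 credits.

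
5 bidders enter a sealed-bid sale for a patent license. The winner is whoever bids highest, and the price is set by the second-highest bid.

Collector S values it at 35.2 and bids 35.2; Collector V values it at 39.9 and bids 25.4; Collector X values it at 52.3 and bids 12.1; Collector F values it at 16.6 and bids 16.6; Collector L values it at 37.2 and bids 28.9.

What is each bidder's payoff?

Collector S 6.3, Collector V 0.0, Collector X 0.0, Collector F 0.0, Collector L 0.0.

Ranking the bids: Collector S 35.2 > Collector L 28.9 > Collector V 25.4 > Collector F 16.6 > Collector X 12.1.
Collector S has the top bid and wins; the price is the second-highest bid, 28.9.
Collector S's payoff = 35.2 − 28.9 = 6.3. All other bidders lose, so their payoff is 0.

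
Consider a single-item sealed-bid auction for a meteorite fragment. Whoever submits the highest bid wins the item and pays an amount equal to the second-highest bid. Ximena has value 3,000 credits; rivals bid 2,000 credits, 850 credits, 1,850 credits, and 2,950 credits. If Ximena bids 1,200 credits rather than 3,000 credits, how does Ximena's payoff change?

The highest competing bid is 2,950 credits.
Bidding truthfully at 3,000 credits: Ximena has the top bid, wins, and pays the second-highest bid 2,950 credits. Payoff = 3,000 credits − 2,950 credits = 50 credits.
Bidding 1,200 credits: the top bid is 2,950 credits (a rival), so Ximena loses. Payoff = 0 credits.
Change = 0 credits − 50 credits = -50 credits.

Change in payoff: -50 credits.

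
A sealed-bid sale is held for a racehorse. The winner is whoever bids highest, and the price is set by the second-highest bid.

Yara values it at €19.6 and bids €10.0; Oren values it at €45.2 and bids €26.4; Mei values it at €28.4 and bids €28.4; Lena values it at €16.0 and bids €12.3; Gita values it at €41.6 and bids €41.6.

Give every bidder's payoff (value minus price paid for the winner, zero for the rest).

Bids in descending order: Gita €41.6; Mei €28.4; Oren €26.4; Lena €12.3; Yara €10.0.
Gita has the top bid and wins; the price is the second-highest bid, €28.4.
Gita's payoff = €41.6 − €28.4 = €13.2. All other bidders lose, so their payoff is 0.

Payoffs: Yara €0.0, Oren €0.0, Mei €0.0, Lena €0.0, Gita €13.2.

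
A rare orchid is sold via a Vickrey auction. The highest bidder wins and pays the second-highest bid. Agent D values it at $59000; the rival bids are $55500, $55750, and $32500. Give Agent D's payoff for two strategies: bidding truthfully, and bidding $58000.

The highest competing bid is $55750.
Bidding truthfully at $59000: Agent D has the top bid, wins, and pays the second-highest bid $55750. Payoff = $59000 − $55750 = $3250.
Bidding $58000: Agent D has the top bid, wins, and pays the second-highest bid $55750. Payoff = $59000 − $55750 = $3250.
The bid only affects whether you win, not the price — here both bids land on the same side of the top rival bid, so the deviation is payoff-neutral.

Truthful: $3250; alternative: $3250.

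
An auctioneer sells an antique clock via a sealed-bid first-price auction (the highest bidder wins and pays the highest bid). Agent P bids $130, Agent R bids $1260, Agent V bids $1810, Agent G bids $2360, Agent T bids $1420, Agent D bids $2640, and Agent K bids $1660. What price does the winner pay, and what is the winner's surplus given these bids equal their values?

Ordered from highest: Agent D $2640 > Agent G $2360 > Agent V $1810 > Agent K $1660 > Agent T $1420 > Agent R $1260 > Agent P $130.
Agent D is the highest bidder, so Agent D wins.
Under the first-price rule, the price is the highest bid: $2640.
Surplus = $2640 − $2640 = $0.

The winner pays $2640 for a surplus of $0.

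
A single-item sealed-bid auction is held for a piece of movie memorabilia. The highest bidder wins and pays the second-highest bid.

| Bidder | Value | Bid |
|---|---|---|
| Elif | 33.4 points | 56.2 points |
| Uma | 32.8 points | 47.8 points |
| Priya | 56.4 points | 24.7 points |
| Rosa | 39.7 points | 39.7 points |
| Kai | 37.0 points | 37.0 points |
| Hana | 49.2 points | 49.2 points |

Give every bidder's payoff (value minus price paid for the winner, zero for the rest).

Ranking the bids: Elif 56.2 points, then Hana 49.2 points, then Uma 47.8 points, then Rosa 39.7 points, then Kai 37.0 points, then Priya 24.7 points.
Elif has the top bid and wins; the price is the second-highest bid, 49.2 points.
Elif's payoff = 33.4 points − 49.2 points = -15.8 points. All other bidders lose, so their payoff is 0.

Elif -15.8 points, Uma 0.0 points, Priya 0.0 points, Rosa 0.0 points, Kai 0.0 points, Hana 0.0 points.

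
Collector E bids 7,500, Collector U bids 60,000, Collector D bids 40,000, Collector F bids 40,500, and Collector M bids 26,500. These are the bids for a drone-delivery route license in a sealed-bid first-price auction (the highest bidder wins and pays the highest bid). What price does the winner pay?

Ordered from highest: Collector U 60,000 > Collector F 40,500 > Collector D 40,000 > Collector M 26,500 > Collector E 7,500.
Collector U is the highest bidder, so Collector U wins.
Under the first-price rule, the price is the highest bid: 60,000.

Price paid: 60,000.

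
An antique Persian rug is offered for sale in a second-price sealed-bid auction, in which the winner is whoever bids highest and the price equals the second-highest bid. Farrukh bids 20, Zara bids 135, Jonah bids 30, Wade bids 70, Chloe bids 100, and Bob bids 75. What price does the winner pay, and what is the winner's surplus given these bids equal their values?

Price 100; surplus 35.

Ranking the bids: Zara 135; Chloe 100; Bob 75; Wade 70; Jonah 30; Farrukh 20.
Zara is the highest bidder, so Zara wins.
Under the second-price rule, the price is the second-highest bid: 100.
Surplus = 135 − 100 = 35.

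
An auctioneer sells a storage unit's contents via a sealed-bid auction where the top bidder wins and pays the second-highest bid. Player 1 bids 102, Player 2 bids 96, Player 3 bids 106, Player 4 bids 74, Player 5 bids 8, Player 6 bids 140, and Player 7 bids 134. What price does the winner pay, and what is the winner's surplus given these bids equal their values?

Bids in descending order: Player 6 140, then Player 7 134, then Player 3 106, then Player 1 102, then Player 2 96, then Player 4 74, then Player 5 8.
Player 6 is the highest bidder, so Player 6 wins.
Under the second-price rule, the price is the second-highest bid: 134.
Surplus = 140 − 134 = 6.

The winner pays 134 for a surplus of 6.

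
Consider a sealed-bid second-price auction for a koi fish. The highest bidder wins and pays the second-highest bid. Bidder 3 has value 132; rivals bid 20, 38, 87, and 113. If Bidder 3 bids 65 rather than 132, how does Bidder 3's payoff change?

The highest competing bid is 113.
Bidding truthfully at 132: Bidder 3 has the top bid, wins, and pays the second-highest bid 113. Payoff = 132 − 113 = 19.
Bidding 65: the top bid is 113 (a rival), so Bidder 3 loses. Payoff = 0.
Change = 0 − 19 = -19.

Payoff change: -19.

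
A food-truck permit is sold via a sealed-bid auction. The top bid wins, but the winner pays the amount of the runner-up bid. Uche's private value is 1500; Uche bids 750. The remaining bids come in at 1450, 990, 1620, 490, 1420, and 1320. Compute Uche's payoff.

0

Highest competing bid: 1620.
Uche's bid 750 is not the highest, so Uche loses, pays nothing, and earns zero payoff.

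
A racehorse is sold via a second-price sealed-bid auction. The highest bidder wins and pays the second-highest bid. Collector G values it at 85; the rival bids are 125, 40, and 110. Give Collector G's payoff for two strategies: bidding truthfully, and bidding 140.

(a) 0  (b) -40

The highest competing bid is 125.
Bidding truthfully at 85: the top bid is 125 (a rival), so Collector G loses. Payoff = 0.
Bidding 140: Collector G has the top bid, wins, and pays the second-highest bid 125. Payoff = 85 − 125 = -40.
Deviating from a truthful bid can only lose payoff in a second-price auction — never gain.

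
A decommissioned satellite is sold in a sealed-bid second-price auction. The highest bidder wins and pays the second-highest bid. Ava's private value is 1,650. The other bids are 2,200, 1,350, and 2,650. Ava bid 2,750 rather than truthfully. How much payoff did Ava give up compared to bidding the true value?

The highest competing bid is 2,650.
Bidding truthfully at 1,650: the top bid is 2,650 (a rival), so Ava loses. Payoff = 0.
Bidding 2,750: Ava has the top bid, wins, and pays the second-highest bid 2,650. Payoff = 1,650 − 2,650 = -1,000.
Regret = truthful payoff − actual payoff = 0 − -1,000 = 1,000.
Deviating from a truthful bid can only lose payoff in a second-price auction — never gain.

1,000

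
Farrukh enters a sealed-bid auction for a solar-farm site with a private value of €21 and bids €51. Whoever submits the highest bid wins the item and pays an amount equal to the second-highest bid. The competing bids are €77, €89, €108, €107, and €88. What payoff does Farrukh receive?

Highest competing bid: €108.
Farrukh's bid €51 is not the highest, so Farrukh loses, pays nothing, and earns zero payoff.

Farrukh's payoff: €0.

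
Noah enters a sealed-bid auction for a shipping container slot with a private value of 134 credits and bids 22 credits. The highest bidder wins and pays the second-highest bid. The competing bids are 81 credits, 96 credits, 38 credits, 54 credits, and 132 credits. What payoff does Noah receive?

Highest competing bid: 132 credits.
Noah's bid 22 credits is not the highest, so Noah loses, pays nothing, and earns zero payoff.

Noah's payoff: 0 credits.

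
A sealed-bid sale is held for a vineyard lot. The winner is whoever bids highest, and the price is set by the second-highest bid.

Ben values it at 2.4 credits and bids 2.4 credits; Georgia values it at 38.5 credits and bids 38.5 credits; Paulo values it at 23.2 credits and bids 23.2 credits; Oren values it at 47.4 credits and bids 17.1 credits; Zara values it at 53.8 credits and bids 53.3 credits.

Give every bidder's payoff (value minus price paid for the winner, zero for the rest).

Bids in descending order: Zara 53.3 credits; Georgia 38.5 credits; Paulo 23.2 credits; Oren 17.1 credits; Ben 2.4 credits.
Zara has the top bid and wins; the price is the second-highest bid, 38.5 credits.
Zara's payoff = 53.8 credits − 38.5 credits = 15.3 credits. All other bidders lose, so their payoff is 0.

Ben 0.0 credits, Georgia 0.0 credits, Paulo 0.0 credits, Oren 0.0 credits, Zara 15.3 credits.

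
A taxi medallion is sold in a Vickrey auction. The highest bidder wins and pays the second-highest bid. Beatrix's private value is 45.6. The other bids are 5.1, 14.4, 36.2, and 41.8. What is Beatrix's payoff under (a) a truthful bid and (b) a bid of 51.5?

The highest competing bid is 41.8.
Bidding truthfully at 45.6: Beatrix has the top bid, wins, and pays the second-highest bid 41.8. Payoff = 45.6 − 41.8 = 3.8.
Bidding 51.5: Beatrix has the top bid, wins, and pays the second-highest bid 41.8. Payoff = 45.6 − 41.8 = 3.8.

(a) 3.8  (b) 3.8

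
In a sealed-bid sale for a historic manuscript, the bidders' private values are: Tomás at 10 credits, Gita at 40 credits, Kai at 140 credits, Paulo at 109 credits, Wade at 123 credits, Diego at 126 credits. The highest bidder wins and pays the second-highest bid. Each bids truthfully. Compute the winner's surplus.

Bids in descending order: Kai 140 credits > Diego 126 credits > Wade 123 credits > Paulo 109 credits > Gita 40 credits > Tomás 10 credits.
Kai wins with the top bid and pays the second-highest, 126 credits.
Surplus = 140 credits − 126 credits = 14 credits.

14 credits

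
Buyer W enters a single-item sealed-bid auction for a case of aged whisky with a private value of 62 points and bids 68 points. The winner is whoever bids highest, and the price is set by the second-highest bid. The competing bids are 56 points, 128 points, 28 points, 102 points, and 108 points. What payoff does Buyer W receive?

Highest competing bid: 128 points.
Buyer W's bid 68 points is not the highest, so Buyer W loses, pays nothing, and earns zero payoff.

0 points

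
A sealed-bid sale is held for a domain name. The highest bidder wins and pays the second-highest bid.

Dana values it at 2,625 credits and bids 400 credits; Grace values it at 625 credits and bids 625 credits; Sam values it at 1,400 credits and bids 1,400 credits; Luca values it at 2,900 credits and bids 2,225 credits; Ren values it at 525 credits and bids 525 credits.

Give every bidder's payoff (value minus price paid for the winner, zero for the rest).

Dana 0 credits, Grace 0 credits, Sam 0 credits, Luca 1,500 credits, Ren 0 credits.

Ordered from highest: Luca 2,225 credits; Sam 1,400 credits; Grace 625 credits; Ren 525 credits; Dana 400 credits.
Luca has the top bid and wins; the price is the second-highest bid, 1,400 credits.
Luca's payoff = 2,900 credits − 1,400 credits = 1,500 credits. All other bidders lose, so their payoff is 0.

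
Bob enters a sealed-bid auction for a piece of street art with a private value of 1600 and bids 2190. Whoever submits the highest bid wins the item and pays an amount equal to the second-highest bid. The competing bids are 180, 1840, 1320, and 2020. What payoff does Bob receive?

Highest competing bid: 2020.
Bob's bid 2190 is the highest overall, so Bob wins and pays the second-highest bid, 2020.
Payoff = value − price = 1600 − 2020 = -420.

Bob's payoff: -420.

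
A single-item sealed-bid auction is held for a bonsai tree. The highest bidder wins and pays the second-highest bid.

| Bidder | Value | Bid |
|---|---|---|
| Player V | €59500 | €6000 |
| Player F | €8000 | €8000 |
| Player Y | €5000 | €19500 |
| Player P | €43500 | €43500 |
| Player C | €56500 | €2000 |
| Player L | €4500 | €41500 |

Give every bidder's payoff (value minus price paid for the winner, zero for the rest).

Sorted high to low: Player P €43500; Player L €41500; Player Y €19500; Player F €8000; Player V €6000; Player C €2000.
Player P has the top bid and wins; the price is the second-highest bid, €41500.
Player P's payoff = €43500 − €41500 = €2000. All other bidders lose, so their payoff is 0.

Payoffs: Player V €0, Player F €0, Player Y €0, Player P €2000, Player C €0, Player L €0.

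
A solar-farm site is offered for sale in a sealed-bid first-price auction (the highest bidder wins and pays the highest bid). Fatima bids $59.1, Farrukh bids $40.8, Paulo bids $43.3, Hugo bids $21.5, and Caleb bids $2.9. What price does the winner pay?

Ranking the bids: Fatima $59.1, then Paulo $43.3, then Farrukh $40.8, then Hugo $21.5, then Caleb $2.9.
Fatima is the highest bidder, so Fatima wins.
Under the first-price rule, the price is the highest bid: $59.1.

The winner pays $59.1.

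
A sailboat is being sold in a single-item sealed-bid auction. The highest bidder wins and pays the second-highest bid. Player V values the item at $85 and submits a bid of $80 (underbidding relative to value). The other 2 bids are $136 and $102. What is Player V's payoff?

Payoff = $0.

Highest competing bid: $136.
Player V's bid $80 is not the highest, so Player V loses, pays nothing, and earns zero payoff.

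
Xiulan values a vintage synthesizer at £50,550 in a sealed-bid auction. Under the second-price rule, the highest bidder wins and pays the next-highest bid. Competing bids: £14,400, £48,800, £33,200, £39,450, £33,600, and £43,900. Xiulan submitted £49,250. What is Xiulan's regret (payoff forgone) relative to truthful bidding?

£0

The highest competing bid is £48,800.
Bidding truthfully at £50,550: Xiulan has the top bid, wins, and pays the second-highest bid £48,800. Payoff = £50,550 − £48,800 = £1,750.
Bidding £49,250: Xiulan has the top bid, wins, and pays the second-highest bid £48,800. Payoff = £50,550 − £48,800 = £1,750.
Regret = truthful payoff − actual payoff = £1,750 − £1,750 = £0.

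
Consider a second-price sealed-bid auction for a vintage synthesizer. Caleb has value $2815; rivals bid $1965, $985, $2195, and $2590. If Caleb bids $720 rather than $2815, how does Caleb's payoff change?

The highest competing bid is $2590.
Bidding truthfully at $2815: Caleb has the top bid, wins, and pays the second-highest bid $2590. Payoff = $2815 − $2590 = $225.
Bidding $720: the top bid is $2590 (a rival), so Caleb loses. Payoff = $0.
Change = $0 − $225 = -$225.

Payoff change: -$225.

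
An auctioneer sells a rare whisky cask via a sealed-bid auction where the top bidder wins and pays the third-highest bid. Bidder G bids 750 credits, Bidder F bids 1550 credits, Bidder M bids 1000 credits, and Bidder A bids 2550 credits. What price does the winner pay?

The winner pays 1000 credits.

Bids in descending order: Bidder A 2550 credits > Bidder F 1550 credits > Bidder M 1000 credits > Bidder G 750 credits.
Bidder A is the highest bidder, so Bidder A wins.
Under the third-price rule, the price is the third-highest bid: 1000 credits.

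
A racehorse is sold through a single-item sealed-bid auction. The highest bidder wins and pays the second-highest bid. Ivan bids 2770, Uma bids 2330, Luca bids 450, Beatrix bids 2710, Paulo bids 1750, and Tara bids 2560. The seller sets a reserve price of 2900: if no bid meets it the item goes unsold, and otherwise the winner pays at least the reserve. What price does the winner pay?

unsold

Sorted high to low: Ivan 2770, then Beatrix 2710, then Tara 2560, then Uma 2330, then Paulo 1750, then Luca 450.
The top bid 2770 is below the reserve 2900, so the item goes unsold and nothing is paid.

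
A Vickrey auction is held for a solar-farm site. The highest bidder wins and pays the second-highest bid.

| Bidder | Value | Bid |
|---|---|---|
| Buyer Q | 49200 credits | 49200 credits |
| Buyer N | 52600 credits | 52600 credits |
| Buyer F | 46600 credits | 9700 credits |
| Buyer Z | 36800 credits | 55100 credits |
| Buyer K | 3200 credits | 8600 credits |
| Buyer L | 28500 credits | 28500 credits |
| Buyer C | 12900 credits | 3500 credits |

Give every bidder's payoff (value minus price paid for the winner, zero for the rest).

Sorted high to low: Buyer Z 55100 credits > Buyer N 52600 credits > Buyer Q 49200 credits > Buyer L 28500 credits > Buyer F 9700 credits > Buyer K 8600 credits > Buyer C 3500 credits.
Buyer Z has the top bid and wins; the price is the second-highest bid, 52600 credits.
Buyer Z's payoff = 36800 credits − 52600 credits = -15800 credits. All other bidders lose, so their payoff is 0.

Buyer Q 0 credits, Buyer N 0 credits, Buyer F 0 credits, Buyer Z -15800 credits, Buyer K 0 credits, Buyer L 0 credits, Buyer C 0 credits.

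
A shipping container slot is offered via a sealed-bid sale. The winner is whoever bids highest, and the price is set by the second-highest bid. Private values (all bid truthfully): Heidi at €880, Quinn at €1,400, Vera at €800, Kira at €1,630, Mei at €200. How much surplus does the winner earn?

Ordered from highest: Kira €1,630; Quinn €1,400; Heidi €880; Vera €800; Mei €200.
Kira wins with the top bid and pays the second-highest, €1,400.
Surplus = €1,630 − €1,400 = €230.

€230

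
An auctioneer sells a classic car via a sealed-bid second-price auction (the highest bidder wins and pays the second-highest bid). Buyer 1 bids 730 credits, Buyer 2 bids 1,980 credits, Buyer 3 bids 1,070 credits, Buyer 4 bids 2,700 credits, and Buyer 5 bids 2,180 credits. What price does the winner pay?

The winner pays 2,180 credits.

Sorted high to low: Buyer 4 2,700 credits, then Buyer 5 2,180 credits, then Buyer 2 1,980 credits, then Buyer 3 1,070 credits, then Buyer 1 730 credits.
Buyer 4 is the highest bidder, so Buyer 4 wins.
Under the second-price rule, the price is the second-highest bid: 2,180 credits.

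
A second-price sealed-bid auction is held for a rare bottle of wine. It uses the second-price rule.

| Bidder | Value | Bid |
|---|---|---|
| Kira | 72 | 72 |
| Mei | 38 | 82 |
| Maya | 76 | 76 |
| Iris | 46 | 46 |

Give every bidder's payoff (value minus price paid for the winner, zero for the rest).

Ranking the bids: Mei 82 > Maya 76 > Kira 72 > Iris 46.
Mei has the top bid and wins; the price is the second-highest bid, 76.
Mei's payoff = 38 − 76 = -38. All other bidders lose, so their payoff is 0.

Kira 0, Mei -38, Maya 0, Iris 0.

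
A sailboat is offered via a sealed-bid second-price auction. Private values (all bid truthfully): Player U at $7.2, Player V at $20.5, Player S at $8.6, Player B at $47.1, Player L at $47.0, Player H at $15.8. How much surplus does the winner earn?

Ordered from highest: Player B $47.1 > Player L $47.0 > Player V $20.5 > Player H $15.8 > Player S $8.6 > Player U $7.2.
Player B wins with the top bid and pays the second-highest, $47.0.
Surplus = $47.1 − $47.0 = $0.1.

Surplus = $0.1.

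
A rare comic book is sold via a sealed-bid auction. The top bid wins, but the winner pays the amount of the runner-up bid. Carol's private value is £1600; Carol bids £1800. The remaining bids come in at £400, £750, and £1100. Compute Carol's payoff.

Highest competing bid: £1100.
Carol's bid £1800 is the highest overall, so Carol wins and pays the second-highest bid, £1100.
Payoff = value − price = £1600 − £1100 = £500.

Carol's payoff: £500.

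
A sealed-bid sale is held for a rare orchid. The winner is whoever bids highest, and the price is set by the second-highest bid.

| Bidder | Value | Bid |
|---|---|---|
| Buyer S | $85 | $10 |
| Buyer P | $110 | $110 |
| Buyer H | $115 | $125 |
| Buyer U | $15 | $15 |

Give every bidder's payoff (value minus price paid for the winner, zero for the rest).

Bids in descending order: Buyer H $125; Buyer P $110; Buyer U $15; Buyer S $10.
Buyer H has the top bid and wins; the price is the second-highest bid, $110.
Buyer H's payoff = $115 − $110 = $5. All other bidders lose, so their payoff is 0.

Payoffs: Buyer S $0, Buyer P $0, Buyer H $5, Buyer U $0.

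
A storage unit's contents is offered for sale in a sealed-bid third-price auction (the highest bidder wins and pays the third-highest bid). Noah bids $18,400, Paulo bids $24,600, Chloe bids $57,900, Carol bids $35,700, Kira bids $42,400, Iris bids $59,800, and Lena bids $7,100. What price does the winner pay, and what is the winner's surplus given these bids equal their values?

Price $42,400; surplus $17,400.

Ordered from highest: Iris $59,800 > Chloe $57,900 > Kira $42,400 > Carol $35,700 > Paulo $24,600 > Noah $18,400 > Lena $7,100.
Iris is the highest bidder, so Iris wins.
Under the third-price rule, the price is the third-highest bid: $42,400.
Surplus = $59,800 − $42,400 = $17,400.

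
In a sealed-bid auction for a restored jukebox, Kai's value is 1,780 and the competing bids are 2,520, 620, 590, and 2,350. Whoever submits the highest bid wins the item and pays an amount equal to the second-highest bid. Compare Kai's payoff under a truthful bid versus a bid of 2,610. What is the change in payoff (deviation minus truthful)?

-740

The highest competing bid is 2,520.
Bidding truthfully at 1,780: the top bid is 2,520 (a rival), so Kai loses. Payoff = 0.
Bidding 2,610: Kai has the top bid, wins, and pays the second-highest bid 2,520. Payoff = 1,780 − 2,520 = -740.
Change = -740 − 0 = -740.
This is the dominant-strategy logic: truthful bidding weakly beats any alternative.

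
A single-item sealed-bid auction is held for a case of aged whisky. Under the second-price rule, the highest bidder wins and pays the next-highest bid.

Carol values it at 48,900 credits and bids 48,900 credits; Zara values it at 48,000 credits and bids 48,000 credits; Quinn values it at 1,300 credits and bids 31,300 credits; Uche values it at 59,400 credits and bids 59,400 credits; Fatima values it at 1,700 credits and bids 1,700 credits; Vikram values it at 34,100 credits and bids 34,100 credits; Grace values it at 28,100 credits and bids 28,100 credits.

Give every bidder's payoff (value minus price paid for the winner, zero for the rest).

Carol 0 credits, Zara 0 credits, Quinn 0 credits, Uche 10,500 credits, Fatima 0 credits, Vikram 0 credits, Grace 0 credits.

Bids in descending order: Uche 59,400 credits > Carol 48,900 credits > Zara 48,000 credits > Vikram 34,100 credits > Quinn 31,300 credits > Grace 28,100 credits > Fatima 1,700 credits.
Uche has the top bid and wins; the price is the second-highest bid, 48,900 credits.
Uche's payoff = 59,400 credits − 48,900 credits = 10,500 credits. All other bidders lose, so their payoff is 0.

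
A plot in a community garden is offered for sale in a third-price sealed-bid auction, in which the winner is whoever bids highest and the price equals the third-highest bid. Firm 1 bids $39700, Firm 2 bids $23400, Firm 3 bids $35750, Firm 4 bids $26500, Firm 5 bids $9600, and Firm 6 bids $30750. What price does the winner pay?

$30750

Ordered from highest: Firm 1 $39700; Firm 3 $35750; Firm 6 $30750; Firm 4 $26500; Firm 2 $23400; Firm 5 $9600.
Firm 1 is the highest bidder, so Firm 1 wins.
Under the third-price rule, the price is the third-highest bid: $30750.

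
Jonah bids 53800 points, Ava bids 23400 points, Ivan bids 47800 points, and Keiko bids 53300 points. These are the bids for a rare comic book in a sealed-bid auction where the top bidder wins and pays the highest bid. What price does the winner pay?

Price paid: 53800 points.

Ranking the bids: Jonah 53800 points > Keiko 53300 points > Ivan 47800 points > Ava 23400 points.
Jonah is the highest bidder, so Jonah wins.
Under the first-price rule, the price is the highest bid: 53800 points.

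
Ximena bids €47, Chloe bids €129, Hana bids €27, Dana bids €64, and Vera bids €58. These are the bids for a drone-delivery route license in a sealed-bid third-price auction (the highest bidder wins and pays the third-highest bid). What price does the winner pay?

Price paid: €58.

Sorted high to low: Chloe €129 > Dana €64 > Vera €58 > Ximena €47 > Hana €27.
Chloe is the highest bidder, so Chloe wins.
Under the third-price rule, the price is the third-highest bid: €58.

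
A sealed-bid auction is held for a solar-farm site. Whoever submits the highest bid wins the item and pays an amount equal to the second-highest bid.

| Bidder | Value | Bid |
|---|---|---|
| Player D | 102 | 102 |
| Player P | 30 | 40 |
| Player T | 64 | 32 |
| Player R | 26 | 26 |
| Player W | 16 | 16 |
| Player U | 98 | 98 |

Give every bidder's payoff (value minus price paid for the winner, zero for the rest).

Sorted high to low: Player D 102; Player U 98; Player P 40; Player T 32; Player R 26; Player W 16.
Player D has the top bid and wins; the price is the second-highest bid, 98.
Player D's payoff = 102 − 98 = 4. All other bidders lose, so their payoff is 0.

Payoffs: Player D 4, Player P 0, Player T 0, Player R 0, Player W 0, Player U 0.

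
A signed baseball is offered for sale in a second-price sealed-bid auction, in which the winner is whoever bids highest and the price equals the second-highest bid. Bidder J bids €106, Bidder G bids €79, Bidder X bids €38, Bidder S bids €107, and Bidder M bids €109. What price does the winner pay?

Price paid: €107.

Ordered from highest: Bidder M €109 > Bidder S €107 > Bidder J €106 > Bidder G €79 > Bidder X €38.
Bidder M is the highest bidder, so Bidder M wins.
Under the second-price rule, the price is the second-highest bid: €107.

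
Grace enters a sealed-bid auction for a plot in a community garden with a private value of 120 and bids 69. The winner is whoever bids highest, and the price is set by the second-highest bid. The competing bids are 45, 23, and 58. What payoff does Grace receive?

Highest competing bid: 58.
Grace's bid 69 is the highest overall, so Grace wins and pays the second-highest bid, 58.
Payoff = value − price = 120 − 58 = 62.

Grace's payoff: 62.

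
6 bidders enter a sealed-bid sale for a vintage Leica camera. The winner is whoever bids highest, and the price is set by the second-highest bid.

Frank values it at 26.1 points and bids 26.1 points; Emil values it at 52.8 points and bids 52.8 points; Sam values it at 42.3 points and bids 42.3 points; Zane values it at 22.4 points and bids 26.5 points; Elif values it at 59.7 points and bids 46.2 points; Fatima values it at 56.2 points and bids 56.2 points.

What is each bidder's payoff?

Bids in descending order: Fatima 56.2 points > Emil 52.8 points > Elif 46.2 points > Sam 42.3 points > Zane 26.5 points > Frank 26.1 points.
Fatima has the top bid and wins; the price is the second-highest bid, 52.8 points.
Fatima's payoff = 56.2 points − 52.8 points = 3.4 points. All other bidders lose, so their payoff is 0.

Frank 0.0 points, Emil 0.0 points, Sam 0.0 points, Zane 0.0 points, Elif 0.0 points, Fatima 3.4 points.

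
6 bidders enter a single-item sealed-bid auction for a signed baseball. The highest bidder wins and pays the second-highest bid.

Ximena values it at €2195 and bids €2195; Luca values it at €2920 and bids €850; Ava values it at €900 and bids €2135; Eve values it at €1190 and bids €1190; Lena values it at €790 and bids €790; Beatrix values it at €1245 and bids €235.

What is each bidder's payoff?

Bids in descending order: Ximena €2195, then Ava €2135, then Eve €1190, then Luca €850, then Lena €790, then Beatrix €235.
Ximena has the top bid and wins; the price is the second-highest bid, €2135.
Ximena's payoff = €2195 − €2135 = €60. All other bidders lose, so their payoff is 0.

Payoffs: Ximena €60, Luca €0, Ava €0, Eve €0, Lena €0, Beatrix €0.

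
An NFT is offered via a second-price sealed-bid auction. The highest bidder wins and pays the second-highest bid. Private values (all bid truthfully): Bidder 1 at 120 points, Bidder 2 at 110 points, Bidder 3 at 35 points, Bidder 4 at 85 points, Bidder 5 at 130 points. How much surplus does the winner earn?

Surplus = 10 points.

Sorted high to low: Bidder 5 130 points > Bidder 1 120 points > Bidder 2 110 points > Bidder 4 85 points > Bidder 3 35 points.
Bidder 5 wins with the top bid and pays the second-highest, 120 points.
Surplus = 130 points − 120 points = 10 points.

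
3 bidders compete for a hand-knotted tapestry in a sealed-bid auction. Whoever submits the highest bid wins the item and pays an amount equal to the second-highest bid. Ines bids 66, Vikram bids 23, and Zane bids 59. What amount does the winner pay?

Ordered from highest: Ines 66 > Zane 59 > Vikram 23.
Ines has the highest bid, so Ines wins.
The second-highest bid is 59, so that is what Ines pays.

The winner pays 59.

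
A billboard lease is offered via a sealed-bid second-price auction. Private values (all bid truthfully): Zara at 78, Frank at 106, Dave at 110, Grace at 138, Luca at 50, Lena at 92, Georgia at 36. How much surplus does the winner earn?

Sorted high to low: Grace 138; Dave 110; Frank 106; Lena 92; Zara 78; Luca 50; Georgia 36.
Grace wins with the top bid and pays the second-highest, 110.
Surplus = 138 − 110 = 28.

Winner's surplus: 28.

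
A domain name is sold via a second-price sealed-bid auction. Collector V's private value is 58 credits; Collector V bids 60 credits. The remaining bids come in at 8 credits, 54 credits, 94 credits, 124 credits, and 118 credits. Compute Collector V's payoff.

Collector V's payoff: 0 credits.

Highest competing bid: 124 credits.
Collector V's bid 60 credits is not the highest, so Collector V loses, pays nothing, and earns zero payoff.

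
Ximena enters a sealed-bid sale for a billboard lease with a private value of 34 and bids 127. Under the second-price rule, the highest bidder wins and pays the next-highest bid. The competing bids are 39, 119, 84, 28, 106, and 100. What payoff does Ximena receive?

Highest competing bid: 119.
Ximena's bid 127 is the highest overall, so Ximena wins and pays the second-highest bid, 119.
Payoff = value − price = 34 − 119 = -85.
Overbidding won the item at a price above value — truthful bidding would have avoided this loss.

Ximena's payoff: -85.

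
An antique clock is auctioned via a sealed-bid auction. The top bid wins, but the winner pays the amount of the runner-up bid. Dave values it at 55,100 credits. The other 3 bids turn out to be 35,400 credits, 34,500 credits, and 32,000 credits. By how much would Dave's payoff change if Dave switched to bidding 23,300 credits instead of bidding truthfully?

The highest competing bid is 35,400 credits.
Bidding truthfully at 55,100 credits: Dave has the top bid, wins, and pays the second-highest bid 35,400 credits. Payoff = 55,100 credits − 35,400 credits = 19,700 credits.
Bidding 23,300 credits: the top bid is 35,400 credits (a rival), so Dave loses. Payoff = 0 credits.
Change = 0 credits − 19,700 credits = -19,700 credits.

Payoff change: -19,700 credits.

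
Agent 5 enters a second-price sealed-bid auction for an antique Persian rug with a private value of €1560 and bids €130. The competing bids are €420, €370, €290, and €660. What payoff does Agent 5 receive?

Highest competing bid: €660.
Agent 5's bid €130 is not the highest, so Agent 5 loses, pays nothing, and earns zero payoff.

€0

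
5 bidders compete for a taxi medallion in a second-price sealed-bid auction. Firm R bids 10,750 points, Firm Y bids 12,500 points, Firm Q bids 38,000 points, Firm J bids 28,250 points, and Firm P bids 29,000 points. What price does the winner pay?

Ranking the bids: Firm Q 38,000 points > Firm P 29,000 points > Firm J 28,250 points > Firm Y 12,500 points > Firm R 10,750 points.
Firm Q has the highest bid, so Firm Q wins.
The second-highest bid is 29,000 points, so that is what Firm Q pays.

The winner pays 29,000 points.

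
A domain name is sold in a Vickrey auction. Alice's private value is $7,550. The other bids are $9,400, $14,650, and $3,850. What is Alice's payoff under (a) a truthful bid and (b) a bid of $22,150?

Truthful: $0; alternative: -$7,100.

The highest competing bid is $14,650.
Bidding truthfully at $7,550: the top bid is $14,650 (a rival), so Alice loses. Payoff = $0.
Bidding $22,150: Alice has the top bid, wins, and pays the second-highest bid $14,650. Payoff = $7,550 − $14,650 = -$7,100.
Deviating from a truthful bid can only lose payoff in a second-price auction — never gain.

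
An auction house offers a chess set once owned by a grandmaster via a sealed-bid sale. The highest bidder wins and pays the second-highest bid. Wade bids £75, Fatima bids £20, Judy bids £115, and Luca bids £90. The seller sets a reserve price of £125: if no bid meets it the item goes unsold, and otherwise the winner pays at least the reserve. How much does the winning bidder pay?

unsold

Sorted high to low: Judy £115 > Luca £90 > Wade £75 > Fatima £20.
The top bid £115 is below the reserve £125, so the item goes unsold and nothing is paid.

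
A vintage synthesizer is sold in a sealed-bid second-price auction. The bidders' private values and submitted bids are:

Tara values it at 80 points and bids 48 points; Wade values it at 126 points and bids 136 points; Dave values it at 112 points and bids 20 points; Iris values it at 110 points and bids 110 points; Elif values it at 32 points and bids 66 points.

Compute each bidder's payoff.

Tara 0 points, Wade 16 points, Dave 0 points, Iris 0 points, Elif 0 points.

Bids in descending order: Wade 136 points > Iris 110 points > Elif 66 points > Tara 48 points > Dave 20 points.
Wade has the top bid and wins; the price is the second-highest bid, 110 points.
Wade's payoff = 126 points − 110 points = 16 points. All other bidders lose, so their payoff is 0.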